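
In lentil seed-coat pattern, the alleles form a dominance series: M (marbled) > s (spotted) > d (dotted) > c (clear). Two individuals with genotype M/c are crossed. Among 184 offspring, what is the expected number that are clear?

Cross: M/c × M/c
Allele dominance: M > s > d > c
Offspring genotypes: 1 M/M, 2 M/c, 1 c/c
Phenotype counts: 3 marbled, 1 clear
clear: 1 out of 4 → fraction 1/4
Expected count = 1/4 × 184 = 46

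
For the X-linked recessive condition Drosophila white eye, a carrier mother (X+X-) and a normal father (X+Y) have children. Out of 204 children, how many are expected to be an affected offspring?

Cross: X+X- × X+Y
Offspring: 1 X+X+, 1 X+Y, 1 X+X-, 1 X-Y
Probability of an affected offspring: 1/4
Expected count = 1/4 × 204 = 51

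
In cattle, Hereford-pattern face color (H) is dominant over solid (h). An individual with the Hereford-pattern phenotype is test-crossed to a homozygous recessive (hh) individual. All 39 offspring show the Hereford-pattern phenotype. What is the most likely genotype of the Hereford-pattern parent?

Test cross: ? × hh
All offspring are Hereford-pattern.
If the unknown parent were heterozygous (Hh), about half of 39 offspring would be solid; none are. The unknown parent is most likely homozygous dominant (HH).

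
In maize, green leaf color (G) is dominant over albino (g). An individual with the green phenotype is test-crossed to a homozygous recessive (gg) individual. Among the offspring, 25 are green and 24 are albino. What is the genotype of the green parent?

Test cross: ? × gg
Offspring: 25 green, 24 albino — approximately 1:1.
A 1:1 ratio in a test cross indicates the unknown parent is heterozygous (Gg).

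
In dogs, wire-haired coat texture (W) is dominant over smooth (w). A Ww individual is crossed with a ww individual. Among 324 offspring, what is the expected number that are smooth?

Punnett square for Ww × ww:
Offspring genotypes: 2 Ww, 2 ww
wire-haired: 2, smooth: 2
smooth: 2 out of 4 → fraction 1/2
Expected count = 1/2 × 324 = 162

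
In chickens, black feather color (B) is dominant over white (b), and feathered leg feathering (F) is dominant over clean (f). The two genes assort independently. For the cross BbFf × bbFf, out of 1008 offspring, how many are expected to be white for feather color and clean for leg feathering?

Dihybrid cross BbFf × bbFf — consider each gene separately:
feather color: Bb × bb → 2 Bb, 2 bb → 2 B_ : 2 bb (out of 4)
leg feathering: Ff × Ff → 1 FF, 2 Ff, 1 ff → 3 F_ : 1 ff (out of 4)
Looking for: white (bb) and clean (ff)
P(white) = 2/4, P(clean) = 1/4
P(both) = 2/4 × 1/4 = 2/16 = 1/8
Expected count = 1/8 × 1008 = 126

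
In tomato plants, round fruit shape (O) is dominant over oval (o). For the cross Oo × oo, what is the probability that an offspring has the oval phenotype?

Punnett square for Oo × oo:
Offspring genotypes: 2 Oo, 2 oo
Total offspring: 4
Count with target: 2
Probability: 2/4 = 1/2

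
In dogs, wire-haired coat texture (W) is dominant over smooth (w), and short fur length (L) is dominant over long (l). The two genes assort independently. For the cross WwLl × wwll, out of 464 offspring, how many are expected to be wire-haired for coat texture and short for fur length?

Dihybrid cross WwLl × wwll — consider each gene separately:
coat texture: Ww × ww → 2 Ww, 2 ww → 2 W_ : 2 ww (out of 4)
fur length: Ll × ll → 2 Ll, 2 ll → 2 L_ : 2 ll (out of 4)
Looking for: wire-haired (W_) and short (L_)
P(wire-haired) = 2/4, P(short) = 2/4
P(both) = 2/4 × 2/4 = 4/16 = 1/4
Expected count = 1/4 × 464 = 116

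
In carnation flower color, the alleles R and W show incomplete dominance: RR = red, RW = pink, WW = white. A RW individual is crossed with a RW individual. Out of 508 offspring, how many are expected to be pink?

Punnett square for RW × RW:
Offspring genotypes: 1 RR, 2 RW, 1 WW
Phenotype counts: 1 red, 2 pink, 1 white
pink: 2 out of 4 → fraction 1/2
Expected count = 1/2 × 508 = 254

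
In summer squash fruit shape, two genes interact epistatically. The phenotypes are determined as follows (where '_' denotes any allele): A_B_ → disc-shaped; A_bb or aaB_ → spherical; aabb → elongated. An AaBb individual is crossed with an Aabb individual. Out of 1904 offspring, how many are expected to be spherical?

Cross: AaBb × Aabb — consider each gene separately:
A gene: Aa × Aa → 1 AA, 2 Aa, 1 aa → 3 A_ : 1 aa (out of 4)
B gene: Bb × bb → 2 Bb, 2 bb → 2 B_ : 2 bb (out of 4)
Genotype classes (out of 4 × 4 = 16): A_B_ = 3×2 = 6; A_bb = 3×2 = 6; aaB_ = 1×2 = 2; aabb = 1×2 = 2
Apply the phenotype rules: A_B_ (6) → disc-shaped; A_bb (6) + aaB_ (2) → spherical; aabb (2) → elongated
Phenotype counts (out of 16): 6 disc-shaped, 8 spherical, 2 elongated
spherical: 8 out of 16 → fraction 1/2
Expected count = 1/2 × 1904 = 952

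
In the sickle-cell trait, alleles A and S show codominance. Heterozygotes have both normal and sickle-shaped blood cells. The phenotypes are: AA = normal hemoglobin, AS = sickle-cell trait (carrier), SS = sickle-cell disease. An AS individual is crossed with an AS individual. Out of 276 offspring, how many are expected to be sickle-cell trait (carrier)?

Punnett square for AS × AS:
Offspring genotypes: 1 AA, 2 AS, 1 SS
Phenotype counts: 1 normal hemoglobin, 2 sickle-cell trait (carrier), 1 sickle-cell disease
sickle-cell trait (carrier): 2 out of 4 → fraction 1/2
Expected count = 1/2 × 276 = 138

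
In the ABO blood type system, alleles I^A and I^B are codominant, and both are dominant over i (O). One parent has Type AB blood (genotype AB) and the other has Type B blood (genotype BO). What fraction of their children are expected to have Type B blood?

Cross: AB × BO
Possible offspring genotypes: 1 AB, 1 AO, 1 BB, 1 BO
Blood type counts: 1 Type AB, 1 Type A, 2 Type B
Probability of Type B: 2/4 = 1/2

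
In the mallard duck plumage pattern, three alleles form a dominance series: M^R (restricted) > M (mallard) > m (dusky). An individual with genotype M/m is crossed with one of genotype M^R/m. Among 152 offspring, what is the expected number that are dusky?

Cross: M/m × M^R/m
Allele dominance: M^R > M > m
Offspring genotypes: 1 M^R/M, 1 M/m, 1 M^R/m, 1 m/m
Phenotype counts: 2 restricted, 1 mallard, 1 dusky
dusky: 1 out of 4 → fraction 1/4
Expected count = 1/4 × 152 = 38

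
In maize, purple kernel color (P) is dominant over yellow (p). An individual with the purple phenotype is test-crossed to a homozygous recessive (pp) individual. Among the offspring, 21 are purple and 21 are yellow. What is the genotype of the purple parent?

Test cross: ? × pp
Offspring: 21 purple, 21 yellow — approximately 1:1.
A 1:1 ratio in a test cross indicates the unknown parent is heterozygous (Pp).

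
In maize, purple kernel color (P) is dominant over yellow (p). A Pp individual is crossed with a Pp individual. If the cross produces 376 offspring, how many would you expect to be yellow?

Punnett square for Pp × Pp:
Offspring genotypes: 1 PP, 2 Pp, 1 pp
purple: 3, yellow: 1
yellow: 1 out of 4 → fraction 1/4
Expected count = 1/4 × 376 = 94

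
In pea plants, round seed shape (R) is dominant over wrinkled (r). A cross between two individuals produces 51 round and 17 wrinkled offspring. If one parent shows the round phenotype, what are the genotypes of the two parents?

Observed offspring: 51 round, 17 wrinkled
The observed ratio simplifies to 3:1. Wrinkled (rr) offspring appear, so each parent must contribute one r allele. The parent stated to show round carries R, so it is Rr. The other parent is then either Rr or rr: Rr × rr would give a 1:1 split, whereas Rr × Rr gives 3:1 — matching the data. So both parents are heterozygous (Rr × Rr).
Parent genotypes: Rr × Rr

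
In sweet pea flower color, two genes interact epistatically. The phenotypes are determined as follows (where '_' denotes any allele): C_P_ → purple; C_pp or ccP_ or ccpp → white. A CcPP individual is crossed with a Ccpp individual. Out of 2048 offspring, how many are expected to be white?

Cross: CcPP × Ccpp — consider each gene separately:
C gene: Cc × Cc → 1 CC, 2 Cc, 1 cc → 3 C_ : 1 cc (out of 4)
P gene: PP × pp → 4 Pp → 4 P_ (out of 4)
Genotype classes (out of 4 × 4 = 16): C_P_ = 3×4 = 12; ccP_ = 1×4 = 4
Apply the phenotype rules: C_P_ (12) → purple; ccP_ (4) → white
Phenotype counts (out of 16): 12 purple, 4 white
white: 4 out of 16 → fraction 1/4
Expected count = 1/4 × 2048 = 512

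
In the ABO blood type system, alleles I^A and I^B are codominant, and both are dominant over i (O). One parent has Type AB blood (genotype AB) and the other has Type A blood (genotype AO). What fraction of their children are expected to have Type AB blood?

Cross: AB × AO
Possible offspring genotypes: 1 AA, 1 AO, 1 AB, 1 BO
Blood type counts: 2 Type A, 1 Type AB, 1 Type B
Probability of Type AB: 1/4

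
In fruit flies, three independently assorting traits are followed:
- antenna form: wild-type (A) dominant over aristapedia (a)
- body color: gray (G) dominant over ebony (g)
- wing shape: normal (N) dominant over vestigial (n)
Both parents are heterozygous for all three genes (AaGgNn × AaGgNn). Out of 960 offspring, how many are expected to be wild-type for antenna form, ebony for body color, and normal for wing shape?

Trihybrid cross: AaGgNn × AaGgNn
Each trait segregates independently with a 3:1 phenotypic ratio, so each gene contributes 3/4 (dominant) or 1/4 (recessive).
Target: wild-type (antenna form), ebony (body color), normal (wing shape)
Probability = product of independent per-trait probabilities
= 3/4 × 1/4 × 3/4 = 9/64
Expected count = 9/64 × 960 = 135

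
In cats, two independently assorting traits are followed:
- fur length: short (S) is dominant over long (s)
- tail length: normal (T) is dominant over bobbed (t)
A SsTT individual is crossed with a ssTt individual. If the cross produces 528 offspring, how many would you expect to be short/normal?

Dihybrid cross SsTT × ssTt — consider each gene separately:
fur length: Ss × ss → 2 Ss, 2 ss → 2 S_ : 2 ss (out of 4)
tail length: TT × Tt → 2 TT, 2 Tt → 4 T_ (out of 4)
Combine (counts out of 4 × 4 = 16): short/normal (S_T_) = 2×4 = 8; long/normal (ssT_) = 2×4 = 8
Phenotype counts (out of 16): 8 short/normal, 8 long/normal
short/normal: 8 out of 16 → fraction 1/2
Expected count = 1/2 × 528 = 264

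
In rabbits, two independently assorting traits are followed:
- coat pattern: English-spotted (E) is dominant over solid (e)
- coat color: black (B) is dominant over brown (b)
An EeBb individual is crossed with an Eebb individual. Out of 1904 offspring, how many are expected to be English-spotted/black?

Dihybrid cross EeBb × Eebb — consider each gene separately:
coat pattern: Ee × Ee → 1 EE, 2 Ee, 1 ee → 3 E_ : 1 ee (out of 4)
coat color: Bb × bb → 2 Bb, 2 bb → 2 B_ : 2 bb (out of 4)
Combine (counts out of 4 × 4 = 16): English-spotted/black (E_B_) = 3×2 = 6; English-spotted/brown (E_bb) = 3×2 = 6; solid/black (eeB_) = 1×2 = 2; solid/brown (eebb) = 1×2 = 2
Phenotype counts (out of 16): 6 English-spotted/black, 6 English-spotted/brown, 2 solid/black, 2 solid/brown
English-spotted/black: 6 out of 16 → fraction 3/8
Expected count = 3/8 × 1904 = 714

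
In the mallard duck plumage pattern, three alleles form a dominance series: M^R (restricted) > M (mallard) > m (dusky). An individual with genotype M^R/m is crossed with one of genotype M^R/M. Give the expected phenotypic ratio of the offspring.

Cross: M^R/m × M^R/M
Allele dominance: M^R > M > m
Offspring genotypes: 1 M^R/M^R, 1 M^R/M, 1 M^R/m, 1 M/m
Phenotype counts: 3 restricted, 1 mallard
Ratio: 3 restricted : 1 mallard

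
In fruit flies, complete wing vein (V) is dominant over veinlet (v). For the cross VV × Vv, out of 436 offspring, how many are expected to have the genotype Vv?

Punnett square for VV × Vv:
Offspring genotypes: 2 VV, 2 Vv
Total offspring: 4
Count with target: 2
Probability: 2/4 = 1/2
Expected count = 1/2 × 436 = 218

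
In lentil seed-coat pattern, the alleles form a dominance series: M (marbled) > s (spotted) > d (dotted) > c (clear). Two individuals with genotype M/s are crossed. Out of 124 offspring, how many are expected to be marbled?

Cross: M/s × M/s
Allele dominance: M > s > d > c
Offspring genotypes: 1 M/M, 2 M/s, 1 s/s
Phenotype counts: 3 marbled, 1 spotted
marbled: 3 out of 4 → fraction 3/4
Expected count = 3/4 × 124 = 93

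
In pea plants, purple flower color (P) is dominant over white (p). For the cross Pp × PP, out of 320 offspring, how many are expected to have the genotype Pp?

Punnett square for Pp × PP:
Offspring genotypes: 2 PP, 2 Pp
Total offspring: 4
Count with target: 2
Probability: 2/4 = 1/2
Expected count = 1/2 × 320 = 160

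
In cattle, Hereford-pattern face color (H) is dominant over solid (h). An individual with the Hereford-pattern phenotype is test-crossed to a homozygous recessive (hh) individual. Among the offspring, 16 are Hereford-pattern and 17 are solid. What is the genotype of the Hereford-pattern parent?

Test cross: ? × hh
Offspring: 16 Hereford-pattern, 17 solid — approximately 1:1.
A 1:1 ratio in a test cross indicates the unknown parent is heterozygous (Hh).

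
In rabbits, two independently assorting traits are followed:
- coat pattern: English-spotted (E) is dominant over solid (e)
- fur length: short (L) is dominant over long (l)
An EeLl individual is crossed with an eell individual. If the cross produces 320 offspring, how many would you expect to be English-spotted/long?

Dihybrid cross EeLl × eell — consider each gene separately:
coat pattern: Ee × ee → 2 Ee, 2 ee → 2 E_ : 2 ee (out of 4)
fur length: Ll × ll → 2 Ll, 2 ll → 2 L_ : 2 ll (out of 4)
Combine (counts out of 4 × 4 = 16): English-spotted/short (E_L_) = 2×2 = 4; English-spotted/long (E_ll) = 2×2 = 4; solid/short (eeL_) = 2×2 = 4; solid/long (eell) = 2×2 = 4
Phenotype counts (out of 16): 4 English-spotted/short, 4 English-spotted/long, 4 solid/short, 4 solid/long
English-spotted/long: 4 out of 16 → fraction 1/4
Expected count = 1/4 × 320 = 80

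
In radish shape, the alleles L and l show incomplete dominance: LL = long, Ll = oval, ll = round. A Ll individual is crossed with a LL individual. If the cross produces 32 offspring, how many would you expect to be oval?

Punnett square for Ll × LL:
Offspring genotypes: 2 LL, 2 Ll
Phenotype counts: 2 long, 2 oval
oval: 2 out of 4 → fraction 1/2
Expected count = 1/2 × 32 = 16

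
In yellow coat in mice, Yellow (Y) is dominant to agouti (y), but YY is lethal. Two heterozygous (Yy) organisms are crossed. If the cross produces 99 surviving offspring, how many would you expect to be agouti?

Cross: Yy × Yy
Punnett square offspring (before lethality): 1 YY, 2 Yy, 1 yy
The YY genotype is lethal (embryos die); surviving offspring: 2 Yy, 1 yy
agouti: 1 out of 3 → fraction 1/3
Expected count = 1/3 × 99 = 33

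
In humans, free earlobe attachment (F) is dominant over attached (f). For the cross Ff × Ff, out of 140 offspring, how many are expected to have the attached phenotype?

Punnett square for Ff × Ff:
Offspring genotypes: 1 FF, 2 Ff, 1 ff
Total offspring: 4
Count with target: 1
Probability: 1/4
Expected count = 1/4 × 140 = 35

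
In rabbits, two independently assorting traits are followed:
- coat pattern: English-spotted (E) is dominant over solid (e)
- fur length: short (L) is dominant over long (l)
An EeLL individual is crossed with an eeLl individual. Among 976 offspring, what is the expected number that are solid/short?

Dihybrid cross EeLL × eeLl — consider each gene separately:
coat pattern: Ee × ee → 2 Ee, 2 ee → 2 E_ : 2 ee (out of 4)
fur length: LL × Ll → 2 LL, 2 Ll → 4 L_ (out of 4)
Combine (counts out of 4 × 4 = 16): English-spotted/short (E_L_) = 2×4 = 8; solid/short (eeL_) = 2×4 = 8
Phenotype counts (out of 16): 8 English-spotted/short, 8 solid/short
solid/short: 8 out of 16 → fraction 1/2
Expected count = 1/2 × 976 = 488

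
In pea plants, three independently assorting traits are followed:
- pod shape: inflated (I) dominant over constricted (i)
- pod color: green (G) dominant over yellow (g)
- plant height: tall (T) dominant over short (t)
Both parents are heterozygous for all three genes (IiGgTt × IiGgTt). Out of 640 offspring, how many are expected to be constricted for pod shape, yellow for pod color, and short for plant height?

Trihybrid cross: IiGgTt × IiGgTt
Each trait segregates independently with a 3:1 phenotypic ratio, so each gene contributes 3/4 (dominant) or 1/4 (recessive).
Target: constricted (pod shape), yellow (pod color), short (plant height)
Probability = product of independent per-trait probabilities
= 1/4 × 1/4 × 1/4 = 1/64
Expected count = 1/64 × 640 = 10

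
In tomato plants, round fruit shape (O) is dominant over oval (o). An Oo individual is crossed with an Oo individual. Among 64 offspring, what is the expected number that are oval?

Punnett square for Oo × Oo:
Offspring genotypes: 1 OO, 2 Oo, 1 oo
round: 3, oval: 1
oval: 1 out of 4 → fraction 1/4
Expected count = 1/4 × 64 = 16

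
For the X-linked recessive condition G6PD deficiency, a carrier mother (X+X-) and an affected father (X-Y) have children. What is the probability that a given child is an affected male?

Cross: X+X- × X-Y
Offspring: 1 X+X-, 1 X+Y, 1 X-X-, 1 X-Y
Probability of an affected male: 1/4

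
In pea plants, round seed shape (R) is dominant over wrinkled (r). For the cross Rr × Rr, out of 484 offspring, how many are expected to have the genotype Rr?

Punnett square for Rr × Rr:
Offspring genotypes: 1 RR, 2 Rr, 1 rr
Total offspring: 4
Count with target: 2
Probability: 2/4 = 1/2
Expected count = 1/2 × 484 = 242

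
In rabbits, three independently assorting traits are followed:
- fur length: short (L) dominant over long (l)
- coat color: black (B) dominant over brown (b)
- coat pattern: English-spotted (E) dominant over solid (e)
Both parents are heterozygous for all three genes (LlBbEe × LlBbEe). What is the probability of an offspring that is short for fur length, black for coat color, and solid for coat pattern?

Trihybrid cross: LlBbEe × LlBbEe
Each trait segregates independently with a 3:1 phenotypic ratio, so each gene contributes 3/4 (dominant) or 1/4 (recessive).
Target: short (fur length), black (coat color), solid (coat pattern)
Probability = product of independent per-trait probabilities
= 3/4 × 3/4 × 1/4 = 9/64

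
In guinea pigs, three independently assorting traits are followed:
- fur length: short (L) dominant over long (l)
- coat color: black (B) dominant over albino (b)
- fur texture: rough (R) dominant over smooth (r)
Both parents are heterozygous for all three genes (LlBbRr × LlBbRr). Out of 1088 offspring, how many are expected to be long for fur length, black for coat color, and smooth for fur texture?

Trihybrid cross: LlBbRr × LlBbRr
Each trait segregates independently with a 3:1 phenotypic ratio, so each gene contributes 3/4 (dominant) or 1/4 (recessive).
Target: long (fur length), black (coat color), smooth (fur texture)
Probability = product of independent per-trait probabilities
= 1/4 × 3/4 × 1/4 = 3/64
Expected count = 3/64 × 1088 = 51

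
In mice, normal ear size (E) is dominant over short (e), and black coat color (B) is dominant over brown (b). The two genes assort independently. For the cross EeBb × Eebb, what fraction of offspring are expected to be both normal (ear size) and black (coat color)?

Dihybrid cross EeBb × Eebb — consider each gene separately:
ear size: Ee × Ee → 1 EE, 2 Ee, 1 ee → 3 E_ : 1 ee (out of 4)
coat color: Bb × bb → 2 Bb, 2 bb → 2 B_ : 2 bb (out of 4)
Looking for: normal (E_) and black (B_)
P(normal) = 3/4, P(black) = 2/4
P(both) = 3/4 × 2/4 = 6/16 = 3/8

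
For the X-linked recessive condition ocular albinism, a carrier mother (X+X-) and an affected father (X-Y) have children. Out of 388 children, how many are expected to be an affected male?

Cross: X+X- × X-Y
Offspring: 1 X+X-, 1 X+Y, 1 X-X-, 1 X-Y
Probability of an affected male: 1/4
Expected count = 1/4 × 388 = 97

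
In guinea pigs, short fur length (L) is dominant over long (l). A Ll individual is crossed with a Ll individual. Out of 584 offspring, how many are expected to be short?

Punnett square for Ll × Ll:
Offspring genotypes: 1 LL, 2 Ll, 1 ll
short: 3, long: 1
short: 3 out of 4 → fraction 3/4
Expected count = 3/4 × 584 = 438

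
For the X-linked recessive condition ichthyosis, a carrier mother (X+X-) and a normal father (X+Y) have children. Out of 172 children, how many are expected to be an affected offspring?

Cross: X+X- × X+Y
Offspring: 1 X+X+, 1 X+Y, 1 X+X-, 1 X-Y
Probability of an affected offspring: 1/4
Expected count = 1/4 × 172 = 43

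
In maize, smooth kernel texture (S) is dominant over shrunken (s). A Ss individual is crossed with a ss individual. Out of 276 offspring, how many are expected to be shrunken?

Punnett square for Ss × ss:
Offspring genotypes: 2 Ss, 2 ss
smooth: 2, shrunken: 2
shrunken: 2 out of 4 → fraction 1/2
Expected count = 1/2 × 276 = 138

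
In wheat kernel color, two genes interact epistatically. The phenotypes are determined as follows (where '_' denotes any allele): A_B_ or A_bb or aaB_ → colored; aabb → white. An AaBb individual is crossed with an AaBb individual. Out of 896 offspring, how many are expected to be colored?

Cross: AaBb × AaBb — consider each gene separately:
A gene: Aa × Aa → 1 AA, 2 Aa, 1 aa → 3 A_ : 1 aa (out of 4)
B gene: Bb × Bb → 1 BB, 2 Bb, 1 bb → 3 B_ : 1 bb (out of 4)
Genotype classes (out of 4 × 4 = 16): A_B_ = 3×3 = 9; A_bb = 3×1 = 3; aaB_ = 1×3 = 3; aabb = 1×1 = 1
Apply the phenotype rules: A_B_ (9) + A_bb (3) + aaB_ (3) → colored; aabb (1) → white
Phenotype counts (out of 16): 15 colored, 1 white
colored: 15 out of 16 → fraction 15/16
Expected count = 15/16 × 896 = 840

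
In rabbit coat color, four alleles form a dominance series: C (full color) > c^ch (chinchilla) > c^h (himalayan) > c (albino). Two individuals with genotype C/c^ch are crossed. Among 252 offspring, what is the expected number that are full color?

Cross: C/c^ch × C/c^ch
Allele dominance: C > c^ch > c^h > c
Offspring genotypes: 1 C/C, 2 C/c^ch, 1 c^ch/c^ch
Phenotype counts: 3 full color, 1 chinchilla
full color: 3 out of 4 → fraction 3/4
Expected count = 3/4 × 252 = 189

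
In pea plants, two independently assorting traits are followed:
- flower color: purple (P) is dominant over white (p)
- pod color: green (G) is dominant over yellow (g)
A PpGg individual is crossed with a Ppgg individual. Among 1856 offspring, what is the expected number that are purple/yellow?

Dihybrid cross PpGg × Ppgg — consider each gene separately:
flower color: Pp × Pp → 1 PP, 2 Pp, 1 pp → 3 P_ : 1 pp (out of 4)
pod color: Gg × gg → 2 Gg, 2 gg → 2 G_ : 2 gg (out of 4)
Combine (counts out of 4 × 4 = 16): purple/green (P_G_) = 3×2 = 6; purple/yellow (P_gg) = 3×2 = 6; white/green (ppG_) = 1×2 = 2; white/yellow (ppgg) = 1×2 = 2
Phenotype counts (out of 16): 6 purple/green, 6 purple/yellow, 2 white/green, 2 white/yellow
purple/yellow: 6 out of 16 → fraction 3/8
Expected count = 3/8 × 1856 = 696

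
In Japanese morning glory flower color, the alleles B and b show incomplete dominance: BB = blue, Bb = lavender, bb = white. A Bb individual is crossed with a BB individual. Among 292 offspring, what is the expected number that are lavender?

Punnett square for Bb × BB:
Offspring genotypes: 2 BB, 2 Bb
Phenotype counts: 2 blue, 2 lavender
lavender: 2 out of 4 → fraction 1/2
Expected count = 1/2 × 292 = 146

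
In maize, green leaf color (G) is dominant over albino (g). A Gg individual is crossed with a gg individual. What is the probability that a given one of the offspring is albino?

Punnett square for Gg × gg:
Offspring genotypes: 2 Gg, 2 gg
green: 2, albino: 2
albino: 2 out of 4
Probability: 2/4 = 1/2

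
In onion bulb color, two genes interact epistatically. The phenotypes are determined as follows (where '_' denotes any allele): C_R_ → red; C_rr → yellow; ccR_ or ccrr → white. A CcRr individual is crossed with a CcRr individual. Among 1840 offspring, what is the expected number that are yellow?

Cross: CcRr × CcRr — consider each gene separately:
C gene: Cc × Cc → 1 CC, 2 Cc, 1 cc → 3 C_ : 1 cc (out of 4)
R gene: Rr × Rr → 1 RR, 2 Rr, 1 rr → 3 R_ : 1 rr (out of 4)
Genotype classes (out of 4 × 4 = 16): C_R_ = 3×3 = 9; C_rr = 3×1 = 3; ccR_ = 1×3 = 3; ccrr = 1×1 = 1
Apply the phenotype rules: C_R_ (9) → red; C_rr (3) → yellow; ccR_ (3) + ccrr (1) → white
Phenotype counts (out of 16): 9 red, 3 yellow, 4 white
yellow: 3 out of 16 → fraction 3/16
Expected count = 3/16 × 1840 = 345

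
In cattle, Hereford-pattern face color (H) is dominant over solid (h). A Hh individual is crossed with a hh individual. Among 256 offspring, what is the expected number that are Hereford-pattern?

Punnett square for Hh × hh:
Offspring genotypes: 2 Hh, 2 hh
Hereford-pattern: 2, solid: 2
Hereford-pattern: 2 out of 4 → fraction 1/2
Expected count = 1/2 × 256 = 128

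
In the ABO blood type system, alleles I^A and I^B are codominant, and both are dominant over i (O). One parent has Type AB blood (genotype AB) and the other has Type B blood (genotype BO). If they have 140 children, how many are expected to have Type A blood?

Cross: AB × BO
Possible offspring genotypes: 1 AB, 1 AO, 1 BB, 1 BO
Blood type counts: 1 Type AB, 1 Type A, 2 Type B
Probability of Type A: 1/4
Expected count = 1/4 × 140 = 35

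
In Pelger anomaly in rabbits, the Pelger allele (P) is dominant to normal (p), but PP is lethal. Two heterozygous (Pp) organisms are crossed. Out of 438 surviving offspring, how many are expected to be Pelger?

Cross: Pp × Pp
Punnett square offspring (before lethality): 1 PP, 2 Pp, 1 pp
The PP genotype is lethal (embryos die); surviving offspring: 2 Pp, 1 pp
Pelger: 2 out of 3 → fraction 2/3
Expected count = 2/3 × 438 = 292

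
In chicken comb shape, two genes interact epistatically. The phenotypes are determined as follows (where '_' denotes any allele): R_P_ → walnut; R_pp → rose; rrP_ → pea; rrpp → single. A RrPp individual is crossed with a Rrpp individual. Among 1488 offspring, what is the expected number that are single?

Cross: RrPp × Rrpp — consider each gene separately:
R gene: Rr × Rr → 1 RR, 2 Rr, 1 rr → 3 R_ : 1 rr (out of 4)
P gene: Pp × pp → 2 Pp, 2 pp → 2 P_ : 2 pp (out of 4)
Genotype classes (out of 4 × 4 = 16): R_P_ = 3×2 = 6; R_pp = 3×2 = 6; rrP_ = 1×2 = 2; rrpp = 1×2 = 2
Apply the phenotype rules: R_P_ (6) → walnut; R_pp (6) → rose; rrP_ (2) → pea; rrpp (2) → single
Phenotype counts (out of 16): 6 walnut, 6 rose, 2 pea, 2 single
single: 2 out of 16 → fraction 1/8
Expected count = 1/8 × 1488 = 186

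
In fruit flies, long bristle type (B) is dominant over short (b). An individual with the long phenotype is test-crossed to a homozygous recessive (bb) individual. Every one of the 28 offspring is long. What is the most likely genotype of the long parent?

Test cross: ? × bb
All offspring are long.
If the unknown parent were heterozygous (Bb), about half of 28 offspring would be short; none are. The unknown parent is most likely homozygous dominant (BB).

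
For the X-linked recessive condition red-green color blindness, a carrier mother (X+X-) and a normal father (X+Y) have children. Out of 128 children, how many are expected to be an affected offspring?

Cross: X+X- × X+Y
Offspring: 1 X+X+, 1 X+Y, 1 X+X-, 1 X-Y
Probability of an affected offspring: 1/4
Expected count = 1/4 × 128 = 32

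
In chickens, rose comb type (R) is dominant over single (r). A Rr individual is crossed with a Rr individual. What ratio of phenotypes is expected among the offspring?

Punnett square for Rr × Rr:
Offspring genotypes: 1 RR, 2 Rr, 1 rr
rose: 3, single: 1
Ratio: 3:1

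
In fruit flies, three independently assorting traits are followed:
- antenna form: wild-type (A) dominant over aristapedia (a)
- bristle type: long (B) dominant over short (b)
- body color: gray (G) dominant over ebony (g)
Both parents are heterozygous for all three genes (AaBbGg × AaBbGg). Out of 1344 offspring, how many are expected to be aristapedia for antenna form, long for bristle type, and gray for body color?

Trihybrid cross: AaBbGg × AaBbGg
Each trait segregates independently with a 3:1 phenotypic ratio, so each gene contributes 3/4 (dominant) or 1/4 (recessive).
Target: aristapedia (antenna form), long (bristle type), gray (body color)
Probability = product of independent per-trait probabilities
= 1/4 × 3/4 × 3/4 = 9/64
Expected count = 9/64 × 1344 = 189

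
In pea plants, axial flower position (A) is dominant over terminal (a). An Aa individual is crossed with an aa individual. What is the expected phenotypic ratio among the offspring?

Punnett square for Aa × aa:
Offspring genotypes: 2 Aa, 2 aa
axial: 2, terminal: 2
Ratio: 1:1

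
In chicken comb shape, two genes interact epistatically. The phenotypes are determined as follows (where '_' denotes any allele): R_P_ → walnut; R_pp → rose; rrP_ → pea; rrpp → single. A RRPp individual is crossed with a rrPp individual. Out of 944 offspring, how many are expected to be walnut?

Cross: RRPp × rrPp — consider each gene separately:
R gene: RR × rr → 4 Rr → 4 R_ (out of 4)
P gene: Pp × Pp → 1 PP, 2 Pp, 1 pp → 3 P_ : 1 pp (out of 4)
Genotype classes (out of 4 × 4 = 16): R_P_ = 4×3 = 12; R_pp = 4×1 = 4
Apply the phenotype rules: R_P_ (12) → walnut; R_pp (4) → rose
Phenotype counts (out of 16): 12 walnut, 4 rose
walnut: 12 out of 16 → fraction 3/4
Expected count = 3/4 × 944 = 708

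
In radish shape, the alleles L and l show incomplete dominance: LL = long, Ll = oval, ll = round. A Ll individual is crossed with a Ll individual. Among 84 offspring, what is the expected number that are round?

Punnett square for Ll × Ll:
Offspring genotypes: 1 LL, 2 Ll, 1 ll
Phenotype counts: 1 long, 2 oval, 1 round
round: 1 out of 4 → fraction 1/4
Expected count = 1/4 × 84 = 21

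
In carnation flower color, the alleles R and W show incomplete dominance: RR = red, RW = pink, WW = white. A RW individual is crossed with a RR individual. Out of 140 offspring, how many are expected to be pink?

Punnett square for RW × RR:
Offspring genotypes: 2 RR, 2 RW
Phenotype counts: 2 red, 2 pink
pink: 2 out of 4 → fraction 1/2
Expected count = 1/2 × 140 = 70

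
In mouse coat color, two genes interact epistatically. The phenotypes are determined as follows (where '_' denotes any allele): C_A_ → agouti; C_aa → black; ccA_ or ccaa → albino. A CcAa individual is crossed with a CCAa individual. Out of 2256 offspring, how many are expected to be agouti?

Cross: CcAa × CCAa — consider each gene separately:
C gene: Cc × CC → 2 CC, 2 Cc → 4 C_ (out of 4)
A gene: Aa × Aa → 1 AA, 2 Aa, 1 aa → 3 A_ : 1 aa (out of 4)
Genotype classes (out of 4 × 4 = 16): C_A_ = 4×3 = 12; C_aa = 4×1 = 4
Apply the phenotype rules: C_A_ (12) → agouti; C_aa (4) → black
Phenotype counts (out of 16): 12 agouti, 4 black
agouti: 12 out of 16 → fraction 3/4
Expected count = 3/4 × 2256 = 1692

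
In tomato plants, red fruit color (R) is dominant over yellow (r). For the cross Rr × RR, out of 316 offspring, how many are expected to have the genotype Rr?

Punnett square for Rr × RR:
Offspring genotypes: 2 RR, 2 Rr
Total offspring: 4
Count with target: 2
Probability: 2/4 = 1/2
Expected count = 1/2 × 316 = 158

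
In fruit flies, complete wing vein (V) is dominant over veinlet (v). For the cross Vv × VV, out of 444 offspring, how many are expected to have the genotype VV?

Punnett square for Vv × VV:
Offspring genotypes: 2 VV, 2 Vv
Total offspring: 4
Count with target: 2
Probability: 2/4 = 1/2
Expected count = 1/2 × 444 = 222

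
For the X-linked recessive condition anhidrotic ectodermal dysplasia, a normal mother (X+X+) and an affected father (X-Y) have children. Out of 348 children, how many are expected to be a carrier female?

Cross: X+X+ × X-Y
Offspring: 2 X+X-, 2 X+Y
Probability of a carrier female: 2/4 = 1/2
Expected count = 1/2 × 348 = 174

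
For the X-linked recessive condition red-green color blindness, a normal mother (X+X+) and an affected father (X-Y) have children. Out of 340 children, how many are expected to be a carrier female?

Cross: X+X+ × X-Y
Offspring: 2 X+X-, 2 X+Y
Probability of a carrier female: 2/4 = 1/2
Expected count = 1/2 × 340 = 170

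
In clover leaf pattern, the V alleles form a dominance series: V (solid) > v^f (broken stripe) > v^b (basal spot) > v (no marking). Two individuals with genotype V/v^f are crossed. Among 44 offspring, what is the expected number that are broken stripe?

Cross: V/v^f × V/v^f
Allele dominance: V > v^f > v^b > v
Offspring genotypes: 1 V/V, 2 V/v^f, 1 v^f/v^f
Phenotype counts: 3 solid, 1 broken stripe
broken stripe: 1 out of 4 → fraction 1/4
Expected count = 1/4 × 44 = 11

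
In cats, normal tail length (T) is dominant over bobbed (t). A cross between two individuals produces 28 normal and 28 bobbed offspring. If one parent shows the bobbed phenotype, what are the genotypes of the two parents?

Observed offspring: 28 normal, 28 bobbed
The observed ratio simplifies to 1:1. One parent shows bobbed, so its genotype must be tt. A 1:1 offspring split requires the other parent to be heterozygous (Tt).
Parent genotypes: tt × Tt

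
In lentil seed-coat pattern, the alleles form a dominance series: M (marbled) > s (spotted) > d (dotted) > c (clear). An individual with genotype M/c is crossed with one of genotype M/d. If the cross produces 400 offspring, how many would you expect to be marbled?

Cross: M/c × M/d
Allele dominance: M > s > d > c
Offspring genotypes: 1 M/M, 1 M/d, 1 M/c, 1 d/c
Phenotype counts: 3 marbled, 1 dotted
marbled: 3 out of 4 → fraction 3/4
Expected count = 3/4 × 400 = 300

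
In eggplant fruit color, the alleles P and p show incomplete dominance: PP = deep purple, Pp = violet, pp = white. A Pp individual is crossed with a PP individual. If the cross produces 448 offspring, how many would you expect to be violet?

Punnett square for Pp × PP:
Offspring genotypes: 2 PP, 2 Pp
Phenotype counts: 2 deep purple, 2 violet
violet: 2 out of 4 → fraction 1/2
Expected count = 1/2 × 448 = 224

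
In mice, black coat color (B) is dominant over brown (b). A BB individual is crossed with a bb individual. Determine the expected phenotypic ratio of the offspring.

Punnett square for BB × bb:
Offspring genotypes: 4 Bb
black: 4, brown: 0
Ratio: all black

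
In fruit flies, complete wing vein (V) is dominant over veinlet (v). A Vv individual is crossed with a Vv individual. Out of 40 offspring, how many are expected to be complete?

Punnett square for Vv × Vv:
Offspring genotypes: 1 VV, 2 Vv, 1 vv
complete: 3, veinlet: 1
complete: 3 out of 4 → fraction 3/4
Expected count = 3/4 × 40 = 30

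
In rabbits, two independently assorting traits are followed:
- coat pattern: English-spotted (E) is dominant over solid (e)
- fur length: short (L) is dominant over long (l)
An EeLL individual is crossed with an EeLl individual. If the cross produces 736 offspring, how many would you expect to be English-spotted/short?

Dihybrid cross EeLL × EeLl — consider each gene separately:
coat pattern: Ee × Ee → 1 EE, 2 Ee, 1 ee → 3 E_ : 1 ee (out of 4)
fur length: LL × Ll → 2 LL, 2 Ll → 4 L_ (out of 4)
Combine (counts out of 4 × 4 = 16): English-spotted/short (E_L_) = 3×4 = 12; solid/short (eeL_) = 1×4 = 4
Phenotype counts (out of 16): 12 English-spotted/short, 4 solid/short
English-spotted/short: 12 out of 16 → fraction 3/4
Expected count = 3/4 × 736 = 552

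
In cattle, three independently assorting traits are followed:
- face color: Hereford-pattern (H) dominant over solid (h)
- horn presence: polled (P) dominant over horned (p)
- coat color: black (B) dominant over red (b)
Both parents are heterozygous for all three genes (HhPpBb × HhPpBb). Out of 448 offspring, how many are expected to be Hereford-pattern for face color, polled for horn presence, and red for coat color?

Trihybrid cross: HhPpBb × HhPpBb
Each trait segregates independently with a 3:1 phenotypic ratio, so each gene contributes 3/4 (dominant) or 1/4 (recessive).
Target: Hereford-pattern (face color), polled (horn presence), red (coat color)
Probability = product of independent per-trait probabilities
= 3/4 × 3/4 × 1/4 = 9/64
Expected count = 9/64 × 448 = 63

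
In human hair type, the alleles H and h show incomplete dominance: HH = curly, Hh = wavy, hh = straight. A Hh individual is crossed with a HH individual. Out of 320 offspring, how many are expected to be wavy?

Punnett square for Hh × HH:
Offspring genotypes: 2 HH, 2 Hh
Phenotype counts: 2 curly, 2 wavy
wavy: 2 out of 4 → fraction 1/2
Expected count = 1/2 × 320 = 160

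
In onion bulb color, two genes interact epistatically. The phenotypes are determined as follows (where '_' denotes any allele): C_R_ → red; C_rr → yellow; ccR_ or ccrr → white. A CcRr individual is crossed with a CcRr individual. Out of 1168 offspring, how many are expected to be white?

Cross: CcRr × CcRr — consider each gene separately:
C gene: Cc × Cc → 1 CC, 2 Cc, 1 cc → 3 C_ : 1 cc (out of 4)
R gene: Rr × Rr → 1 RR, 2 Rr, 1 rr → 3 R_ : 1 rr (out of 4)
Genotype classes (out of 4 × 4 = 16): C_R_ = 3×3 = 9; C_rr = 3×1 = 3; ccR_ = 1×3 = 3; ccrr = 1×1 = 1
Apply the phenotype rules: C_R_ (9) → red; C_rr (3) → yellow; ccR_ (3) + ccrr (1) → white
Phenotype counts (out of 16): 9 red, 3 yellow, 4 white
white: 4 out of 16 → fraction 1/4
Expected count = 1/4 × 1168 = 292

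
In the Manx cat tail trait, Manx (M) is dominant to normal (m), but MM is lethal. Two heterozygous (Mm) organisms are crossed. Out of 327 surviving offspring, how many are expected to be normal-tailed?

Cross: Mm × Mm
Punnett square offspring (before lethality): 1 MM, 2 Mm, 1 mm
The MM genotype is lethal (embryos die); surviving offspring: 2 Mm, 1 mm
normal-tailed: 1 out of 3 → fraction 1/3
Expected count = 1/3 × 327 = 109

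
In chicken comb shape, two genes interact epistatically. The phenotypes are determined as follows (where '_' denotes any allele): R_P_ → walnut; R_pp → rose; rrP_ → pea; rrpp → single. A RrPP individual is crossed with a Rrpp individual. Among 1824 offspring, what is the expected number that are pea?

Cross: RrPP × Rrpp — consider each gene separately:
R gene: Rr × Rr → 1 RR, 2 Rr, 1 rr → 3 R_ : 1 rr (out of 4)
P gene: PP × pp → 4 Pp → 4 P_ (out of 4)
Genotype classes (out of 4 × 4 = 16): R_P_ = 3×4 = 12; rrP_ = 1×4 = 4
Apply the phenotype rules: R_P_ (12) → walnut; rrP_ (4) → pea
Phenotype counts (out of 16): 12 walnut, 4 pea
pea: 4 out of 16 → fraction 1/4
Expected count = 1/4 × 1824 = 456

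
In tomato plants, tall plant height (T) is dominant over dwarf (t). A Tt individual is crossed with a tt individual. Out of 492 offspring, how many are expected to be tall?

Punnett square for Tt × tt:
Offspring genotypes: 2 Tt, 2 tt
tall: 2, dwarf: 2
tall: 2 out of 4 → fraction 1/2
Expected count = 1/2 × 492 = 246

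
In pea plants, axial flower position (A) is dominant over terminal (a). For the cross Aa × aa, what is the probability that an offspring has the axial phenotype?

Punnett square for Aa × aa:
Offspring genotypes: 2 Aa, 2 aa
Total offspring: 4
Count with target: 2
Probability: 2/4 = 1/2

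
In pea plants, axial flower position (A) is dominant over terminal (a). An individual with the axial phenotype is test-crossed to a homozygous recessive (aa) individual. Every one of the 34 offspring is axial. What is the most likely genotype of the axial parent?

Test cross: ? × aa
All offspring are axial.
If the unknown parent were heterozygous (Aa), about half of 34 offspring would be terminal; none are. The unknown parent is most likely homozygous dominant (AA).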